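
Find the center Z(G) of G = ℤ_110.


Z(G) = {g ∈ G | gx = xg for all x ∈ G}
ℤ_110 is abelian, so Z(G) = G

Z(ℤ_110) = ℤ_110


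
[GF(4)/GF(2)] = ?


GF(4) = GF(2^2), so the extension degree is 2

[GF(4)/GF(2)] = 2


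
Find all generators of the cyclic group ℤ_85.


g generates ℤ_n iff gcd(g,n) = 1
Prime factors of 85: 5, 17
Generators are g ∈ {1,...,84} not divisible by any of these primes.
Generators: {1, 2, 3, 4, 6, 7, 8, 9, 11, 12, 13, 14, 16, 18, 19, 21, 22, 23, 24, 26, 27, 28, 29, 31, 32, 33, 36, 37, 38, 39, 41, 42, 43, 44, 46, 47, 48, 49, 52, 53, 54, 56, 57, 58, 59, 61, 62, 63, 64, 66, 67, 69, 71, 72, 73, 74, 76, 77, 78, 79, 81, 82, 83, 84}
Number of generators = φ(85) = 64

Generators of ℤ_85 = {1, 2, 3, 4, 6, 7, 8, 9, 11, 12, 13, 14, 16, 18, 19, 21, 22, 23, 24, 26, 27, 28, 29, 31, 32, 33, 36, 37, 38, 39, 41, 42, 43, 44, 46, 47, 48, 49, 52, 53, 54, 56, 57, 58, 59, 61, 62, 63, 64, 66, 67, 69, 71, 72, 73, 74, 76, 77, 78, 79, 81, 82, 83, 84}


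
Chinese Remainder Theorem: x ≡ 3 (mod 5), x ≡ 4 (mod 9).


m₁ = 5, m₂ = 9, gcd = 1, so CRT applies. M = m₁·m₂ = 45
Let M₁ = M/m₁ = 9, M₂ = M/m₂ = 5
Find y₁ ≡ M₁⁻¹ (mod m₁): 9⁻¹ ≡ 4 (mod 5)
Find y₂ ≡ M₂⁻¹ (mod m₂): 5⁻¹ ≡ 2 (mod 9)
x = a₁·M₁·y₁ + a₂·M₂·y₂ = 3·9·4 + 4·5·2 = 148
Reduce mod 45: x ≡ 13
Check: 13 mod 5 = 3 ✓, 13 mod 9 = 4 ✓

x ≡ 13 (mod 45)


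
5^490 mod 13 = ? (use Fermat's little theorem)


Fermat's little theorem: if p is prime and gcd(a,p)=1, then a^(p-1) ≡ 1 (mod p)
p = 13 is prime, gcd(5,13) = 1
Reduce exponent: 490 mod 12 = 10
So 5^490 ≡ 5^10 (mod 13)
5^10 mod 13 = 12

5^490 ≡ 12 (mod 13)


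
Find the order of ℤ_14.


ℤ_n has n elements.

|ℤ_14| = 14


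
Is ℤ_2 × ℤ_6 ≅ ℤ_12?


Comparing ℤ_2 × ℤ_6 and ℤ_12:
gcd(2,6) = 2 ≠ 1. Max element order in ℤ_2×ℤ_6 is lcm(2,6) = 6 < 12, so it has no element of order 12

No, ℤ_2 × ℤ_6 ≇ ℤ_12


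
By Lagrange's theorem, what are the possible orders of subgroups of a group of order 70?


Lagrange's theorem: |H| divides |G|
|G| = 70
Divisors of 70: 1, 2, 5, 7, 10, 14, 35, 70

Possible subgroup orders: {1, 2, 5, 7, 10, 14, 35, 70}


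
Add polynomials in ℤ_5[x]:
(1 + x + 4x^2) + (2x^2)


Add coefficients mod 5:
x^0: 1 + 0 = 1 (mod 5)
x^1: 1 + 0 = 1 (mod 5)
x^2: 4 + 2 = 1 (mod 5)
Result: 1 + x + x^2

f + g = 1 + x + x^2


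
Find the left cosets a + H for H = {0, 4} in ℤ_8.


H = {0, 4}, |H| = 2
Number of cosets = |G|/|H| = 8/2 = 4
0 + H = {0, 4}
1 + H = {1, 5}
2 + H = {2, 6}
3 + H = {3, 7}

Cosets: 0+H={0,4}; 1+H={1,5}; 2+H={2,6}; 3+H={3,7}


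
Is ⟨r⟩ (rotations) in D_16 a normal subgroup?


H = ⟨r⟩ (rotations) in D_16
The rotation subgroup ⟨r⟩ has index 2 in D_16, so it is normal

Yes, normal subgroup


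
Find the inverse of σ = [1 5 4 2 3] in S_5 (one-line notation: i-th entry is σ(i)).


To find σ⁻¹, swap domain and range:
σ(1) = 1 → σ⁻¹(1) = 1
σ(2) = 5 → σ⁻¹(5) = 2
σ(3) = 4 → σ⁻¹(4) = 3
σ(4) = 2 → σ⁻¹(2) = 4
σ(5) = 3 → σ⁻¹(3) = 5

σ⁻¹ = [1 4 5 3 2]


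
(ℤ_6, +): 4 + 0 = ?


Operation: addition mod 6
4 + 0 = (a + b) mod 6 with a = 4, b = 0

4 + 0 = 4


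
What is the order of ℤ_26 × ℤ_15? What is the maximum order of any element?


|ℤ_26 × ℤ_15| = 26 × 15 = 390
Max element order = lcm(26,15) = 390
Cyclic? Yes (gcd=1)

|ℤ_26×ℤ_15| = 390, max element order = 390


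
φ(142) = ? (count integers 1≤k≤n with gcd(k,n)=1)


Factor n: 142 = 2 × 71
φ(n) = n · ∏(1 - 1/p) over distinct primes p | n
φ(142) = 142 · (1 - 1/2) · (1 - 1/71) = 70

φ(142) = 70


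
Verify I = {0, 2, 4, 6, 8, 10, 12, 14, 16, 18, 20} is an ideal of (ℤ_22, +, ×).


Check ideal conditions for I = {0, 2, 4, 6, 8, 10, 12, 14, 16, 18, 20} in ℤ_22:
(1) I is an additive subgroup? Yes
(2) For r ∈ ℤ_22 and a ∈ I: r·a ∈ I? Yes

Yes, I is an ideal of ℤ_22


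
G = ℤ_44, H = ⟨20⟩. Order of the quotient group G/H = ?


|⟨20⟩| = n / gcd(20, 44) = 44 / 4 = 11
H is normal (ℤ_44 is abelian).
|G/H| = |G| / |H| = 44 / 11 = 4

|G/H| = 4


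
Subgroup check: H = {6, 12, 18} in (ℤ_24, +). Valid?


Subgroup test for H = {6, 12, 18} in (ℤ_24, +):
(1) 0 ∈ H? No
(2) Closure: for all a,b ∈ H, (a+b) mod 24 ∈ H? No  [counterexample: 6 + 18 = 0 ∉ H]
(3) Inverses: for all a ∈ H, -a mod 24 ∈ H? Yes

No, H is not a subgroup of ℤ_24


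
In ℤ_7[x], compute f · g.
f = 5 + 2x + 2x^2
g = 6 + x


Expand and collect like terms; reduce coefficients mod 7:
x^0: 5·6 = 30 ≡ 2 (mod 7)
x^1: 5·1 + 2·6 = 17 ≡ 3 (mod 7)
x^2: 2·1 + 2·6 = 14 ≡ 0 (mod 7)
x^3: 2·1 = 2 ≡ 2 (mod 7)
Result: 2 + 3x + 2x^3

f · g = 2 + 3x + 2x^3


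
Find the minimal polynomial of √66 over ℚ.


√66 satisfies x² - 66 = 0, irreducible over ℚ since 66 is squarefree

Minimal polynomial: x² - 66


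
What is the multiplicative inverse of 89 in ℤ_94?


Use the extended Euclidean algorithm to write 1 = 89·s + 94·t; then s mod 94 is the inverse.
Euclidean algorithm:
  89 = 0·94 + 89
  94 = 1·89 + 5
  89 = 17·5 + 4
  5 = 1·4 + 1
  4 = 4·1 + 0
gcd(89,94) = 1
Back-substitution gives: 89·(-19) + 94·(18) = 1
So 89⁻¹ ≡ -19 ≡ 75 (mod 94)
Check: 89 × 75 = 6675 ≡ 1 (mod 94) ✓

89⁻¹ ≡ 75 (mod 94)


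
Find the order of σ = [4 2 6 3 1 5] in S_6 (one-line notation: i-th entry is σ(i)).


Cycle decomposition: (1 4 3 6 5)
Cycle lengths: 5
Order = lcm(5) = 5

ord(σ) = 5


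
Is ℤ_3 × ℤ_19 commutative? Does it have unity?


Direct product ring; commutative with unity (1,1); but (1,0)·(0,1) = (0,0) gives zero divisors, so not an integral domain
Commutative: Yes
Integral domain: No
Has unity: Yes

ℤ_3 × ℤ_19: Commutative=Yes, Unity=Yes


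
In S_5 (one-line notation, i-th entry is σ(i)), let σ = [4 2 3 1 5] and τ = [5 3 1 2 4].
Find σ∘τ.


σ∘τ: apply τ first, then σ
1 →τ 5 →σ 5
2 →τ 3 →σ 3
3 →τ 1 →σ 4
4 →τ 2 →σ 2
5 →τ 4 →σ 1

σ∘τ = [5 3 4 2 1]


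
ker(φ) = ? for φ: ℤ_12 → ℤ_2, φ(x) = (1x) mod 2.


Kernel = preimage of identity
ker(φ) = {x ∈ ℤ_12 : 1x ≡ 0 (mod 2)}. Since 2 | 12, φ is well-defined. The kernel is the cyclic subgroup ⟨2⟩ of ℤ_12 (order 6), i.e. {0, 2, 4, 6, 8, 10}

ker(φ) = {0, 2, 4, 6, 8, 10}


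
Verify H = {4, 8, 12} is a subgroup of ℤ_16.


Subgroup test for H = {4, 8, 12} in (ℤ_16, +):
(1) 0 ∈ H? No
(2) Closure: for all a,b ∈ H, (a+b) mod 16 ∈ H? No  [counterexample: 4 + 12 = 0 ∉ H]
(3) Inverses: for all a ∈ H, -a mod 16 ∈ H? Yes

No, H is not a subgroup of ℤ_16


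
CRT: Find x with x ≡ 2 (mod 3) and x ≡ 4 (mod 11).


m₁ = 3, m₂ = 11, gcd = 1, so CRT applies. M = m₁·m₂ = 33
Let M₁ = M/m₁ = 11, M₂ = M/m₂ = 3
Find y₁ ≡ M₁⁻¹ (mod m₁): 11⁻¹ ≡ 2 (mod 3)
Find y₂ ≡ M₂⁻¹ (mod m₂): 3⁻¹ ≡ 4 (mod 11)
x = a₁·M₁·y₁ + a₂·M₂·y₂ = 2·11·2 + 4·3·4 = 92
Reduce mod 33: x ≡ 26
Check: 26 mod 3 = 2 ✓, 26 mod 11 = 4 ✓

x ≡ 26 (mod 33)


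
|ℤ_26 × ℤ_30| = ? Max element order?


|ℤ_26 × ℤ_30| = 26 × 30 = 780
Max element order = lcm(26,30) = 390
Cyclic? No (gcd=2)

|ℤ_26×ℤ_30| = 780, max element order = 390


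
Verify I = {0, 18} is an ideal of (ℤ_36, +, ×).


Check ideal conditions for I = {0, 18} in ℤ_36:
(1) I is an additive subgroup? Yes
(2) For r ∈ ℤ_36 and a ∈ I: r·a ∈ I? Yes

Yes, I is an ideal of ℤ_36


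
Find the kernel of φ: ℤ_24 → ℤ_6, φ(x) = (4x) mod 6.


Kernel = preimage of identity
ker(φ) = {x ∈ ℤ_24 : 4x ≡ 0 (mod 6)}. Since 6 | 24, φ is well-defined. The kernel is the cyclic subgroup ⟨3⟩ of ℤ_24 (order 8), i.e. {0, 3, 6, 9, 12, 15, 18, 21}

ker(φ) = {0, 3, 6, 9, 12, 15, 18, 21}


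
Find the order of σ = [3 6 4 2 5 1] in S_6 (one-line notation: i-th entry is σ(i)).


Cycle decomposition: (1 3 4 2 6)
Cycle lengths: 5
Order = lcm(5) = 5

ord(σ) = 5


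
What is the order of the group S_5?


|S_n| = n! (number of permutations of n symbols)
|S_5| = 5! = 120

|S_5| = 120


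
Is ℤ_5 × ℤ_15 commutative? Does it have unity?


Direct product ring; commutative with unity (1,1); but (1,0)·(0,1) = (0,0) gives zero divisors, so not an integral domain
Commutative: Yes
Integral domain: No
Has unity: Yes

ℤ_5 × ℤ_15: Commutative=Yes, Unity=Yes


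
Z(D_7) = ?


Z(G) = {g ∈ G | gx = xg for all x ∈ G}
For odd n, Z(D_n) = {e}: no nontrivial rotation commutes with all reflections

Z(D_7) = {e}


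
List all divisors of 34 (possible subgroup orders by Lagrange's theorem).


Lagrange's theorem: |H| divides |G|
|G| = 34
Divisors of 34: 1, 2, 17, 34

Possible subgroup orders: {1, 2, 17, 34}


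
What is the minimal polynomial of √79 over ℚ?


√79 satisfies x² - 79 = 0, irreducible over ℚ since 79 is squarefree

Minimal polynomial: x² - 79


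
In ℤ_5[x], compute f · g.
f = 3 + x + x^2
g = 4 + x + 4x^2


Expand and collect like terms; reduce coefficients mod 5:
x^0: 3·4 = 12 ≡ 2 (mod 5)
x^1: 3·1 + 1·4 = 7 ≡ 2 (mod 5)
x^2: 3·4 + 1·1 + 1·4 = 17 ≡ 2 (mod 5)
x^3: 1·4 + 1·1 = 5 ≡ 0 (mod 5)
x^4: 1·4 = 4 ≡ 4 (mod 5)
Result: 2 + 2x + 2x^2 + 4x^4

f · g = 2 + 2x + 2x^2 + 4x^4


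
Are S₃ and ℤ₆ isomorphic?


Comparing S₃ and ℤ₆:
S₃ is non-abelian, ℤ₆ is abelian

No, S₃ ≇ ℤ₆


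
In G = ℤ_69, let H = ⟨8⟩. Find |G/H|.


|⟨8⟩| = n / gcd(8, 69) = 69 / 1 = 69
H is normal (ℤ_69 is abelian).
|G/H| = |G| / |H| = 69 / 69 = 1

|G/H| = 1


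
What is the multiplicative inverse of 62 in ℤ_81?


Use the extended Euclidean algorithm to write 1 = 62·s + 81·t; then s mod 81 is the inverse.
Euclidean algorithm:
  62 = 0·81 + 62
  81 = 1·62 + 19
  62 = 3·19 + 5
  19 = 3·5 + 4
  5 = 1·4 + 1
  4 = 4·1 + 0
gcd(62,81) = 1
Back-substitution gives: 62·(17) + 81·(-13) = 1
So 62⁻¹ ≡ 17 ≡ 17 (mod 81)
Check: 62 × 17 = 1054 ≡ 1 (mod 81) ✓

62⁻¹ ≡ 17 (mod 81)


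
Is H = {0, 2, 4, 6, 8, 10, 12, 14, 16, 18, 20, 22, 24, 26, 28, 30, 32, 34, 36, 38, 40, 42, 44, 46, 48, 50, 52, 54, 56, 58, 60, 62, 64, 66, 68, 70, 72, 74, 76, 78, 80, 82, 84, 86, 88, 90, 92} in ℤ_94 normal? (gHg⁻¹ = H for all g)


H = {0, 2, 4, 6, 8, 10, 12, 14, 16, 18, 20, 22, 24, 26, 28, 30, 32, 34, 36, 38, 40, 42, 44, 46, 48, 50, 52, 54, 56, 58, 60, 62, 64, 66, 68, 70, 72, 74, 76, 78, 80, 82, 84, 86, 88, 90, 92} in ℤ_94
ℤ_94 is abelian; every subgroup of an abelian group is normal

Yes, normal subgroup


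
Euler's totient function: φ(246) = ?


Factor n: 246 = 2 × 3 × 41
φ(n) = n · ∏(1 - 1/p) over distinct primes p | n
φ(246) = 246 · (1 - 1/2) · (1 - 1/3) · (1 - 1/41) = 80

φ(246) = 80


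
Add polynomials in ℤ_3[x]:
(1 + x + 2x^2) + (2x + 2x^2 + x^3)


Add coefficients mod 3:
x^0: 1 + 0 = 1 (mod 3)
x^1: 1 + 2 = 0 (mod 3)
x^2: 2 + 2 = 1 (mod 3)
x^3: 0 + 1 = 1 (mod 3)
Result: 1 + x^2 + x^3

f + g = 1 + x^2 + x^3


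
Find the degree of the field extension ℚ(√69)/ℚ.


√69 has minimal polynomial x² - 69 (irreducible over ℚ since 69 is squarefree)

[ℚ(√69)/ℚ] = 2


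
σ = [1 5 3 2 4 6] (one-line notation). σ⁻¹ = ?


To find σ⁻¹, swap domain and range:
σ(1) = 1 → σ⁻¹(1) = 1
σ(2) = 5 → σ⁻¹(5) = 2
σ(3) = 3 → σ⁻¹(3) = 3
σ(4) = 2 → σ⁻¹(2) = 4
σ(5) = 4 → σ⁻¹(4) = 5
σ(6) = 6 → σ⁻¹(6) = 6

σ⁻¹ = [1 4 3 5 2 6]


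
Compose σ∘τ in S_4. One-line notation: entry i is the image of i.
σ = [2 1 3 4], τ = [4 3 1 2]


σ∘τ: apply τ first, then σ
1 →τ 4 →σ 4
2 →τ 3 →σ 3
3 →τ 1 →σ 2
4 →τ 2 →σ 1

σ∘τ = [4 3 2 1]


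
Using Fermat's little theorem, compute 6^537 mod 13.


Fermat's little theorem: if p is prime and gcd(a,p)=1, then a^(p-1) ≡ 1 (mod p)
p = 13 is prime, gcd(6,13) = 1
Reduce exponent: 537 mod 12 = 9
So 6^537 ≡ 6^9 (mod 13)
6^9 mod 13 = 5

6^537 ≡ 5 (mod 13)


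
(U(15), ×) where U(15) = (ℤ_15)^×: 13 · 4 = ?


Operation: multiplication mod 15
13 · 4 = (a × b) mod 15 with a = 13, b = 4

13 · 4 = 7


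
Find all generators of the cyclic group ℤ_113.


g generates ℤ_n iff gcd(g,n) = 1
Prime factors of 113: 113
Generators are g ∈ {1,...,112} not divisible by any of these primes.
Generators: {1, 2, 3, 4, 5, 6, 7, 8, 9, 10, 11, 12, 13, 14, 15, 16, 17, 18, 19, 20, 21, 22, 23, 24, 25, 26, 27, 28, 29, 30, 31, 32, 33, 34, 35, 36, 37, 38, 39, 40, 41, 42, 43, 44, 45, 46, 47, 48, 49, 50, 51, 52, 53, 54, 55, 56, 57, 58, 59, 60, 61, 62, 63, 64, 65, 66, 67, 68, 69, 70, 71, 72, 73, 74, 75, 76, 77, 78, 79, 80, 81, 82, 83, 84, 85, 86, 87, 88, 89, 90, 91, 92, 93, 94, 95, 96, 97, 98, 99, 100, 101, 102, 103, 104, 105, 106, 107, 108, 109, 110, 111, 112}
Number of generators = φ(113) = 112

Generators of ℤ_113 = {1, 2, 3, 4, 5, 6, 7, 8, 9, 10, 11, 12, 13, 14, 15, 16, 17, 18, 19, 20, 21, 22, 23, 24, 25, 26, 27, 28, 29, 30, 31, 32, 33, 34, 35, 36, 37, 38, 39, 40, 41, 42, 43, 44, 45, 46, 47, 48, 49, 50, 51, 52, 53, 54, 55, 56, 57, 58, 59, 60, 61, 62, 63, 64, 65, 66, 67, 68, 69, 70, 71, 72, 73, 74, 75, 76, 77, 78, 79, 80, 81, 82, 83, 84, 85, 86, 87, 88, 89, 90, 91, 92, 93, 94, 95, 96, 97, 98, 99, 100, 101, 102, 103, 104, 105, 106, 107, 108, 109, 110, 111, 112}


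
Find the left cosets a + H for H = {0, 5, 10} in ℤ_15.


H = {0, 5, 10}, |H| = 3
Number of cosets = |G|/|H| = 15/3 = 5
0 + H = {0, 5, 10}
1 + H = {1, 6, 11}
2 + H = {2, 7, 12}
3 + H = {3, 8, 13}
4 + H = {4, 9, 14}

Cosets: 0+H={0,5,10}; 1+H={1,6,11}; 2+H={2,7,12}; 3+H={3,8,13}; 4+H={4,9,14}


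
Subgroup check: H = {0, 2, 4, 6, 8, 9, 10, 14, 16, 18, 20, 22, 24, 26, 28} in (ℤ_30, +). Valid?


Subgroup test for H = {0, 2, 4, 6, 8, 9, 10, 14, 16, 18, 20, 22, 24, 26, 28} in (ℤ_30, +):
(1) 0 ∈ H? Yes
(2) Closure: for all a,b ∈ H, (a+b) mod 30 ∈ H? No  [counterexample: 2 + 9 = 11 ∉ H]
(3) Inverses: for all a ∈ H, -a mod 30 ∈ H? No

No, H is not a subgroup of ℤ_30


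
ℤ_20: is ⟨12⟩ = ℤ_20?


g generates ℤ_n iff gcd(g, n) = 1
gcd(12, 20) = 4
Since gcd = 4 ≠ 1, ⟨12⟩ has order 5 < 20, so 12 is not a generator.

No, 12 does not generate ℤ_20


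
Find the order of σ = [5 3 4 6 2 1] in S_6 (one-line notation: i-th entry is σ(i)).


Cycle decomposition: (1 5 2 3 4 6)
Cycle lengths: 6
Order = lcm(6) = 6

ord(σ) = 6


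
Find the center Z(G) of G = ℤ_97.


Z(G) = {g ∈ G | gx = xg for all x ∈ G}
ℤ_97 is abelian, so Z(G) = G

Z(ℤ_97) = ℤ_97


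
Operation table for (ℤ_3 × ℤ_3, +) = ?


Elements: {(0,0), (0,1), (0,2), (1,0), (1,1), (1,2), (2,0), (2,1), (2,2)}
Operation: componentwise addition mod (3, 3)
Entry (a, b) = ((a₁+b₁) mod 3, (a₂+b₂) mod 3)

Cayley table:
      | (0,0) | (0,1) | (0,2) | (1,0) | (1,1) | (1,2) | (2,0) | (2,1) | (2,2)
(0,0) | (0,0) | (0,1) | (0,2) | (1,0) | (1,1) | (1,2) | (2,0) | (2,1) | (2,2)
(0,1) | (0,1) | (0,2) | (0,0) | (1,1) | (1,2) | (1,0) | (2,1) | (2,2) | (2,0)
(0,2) | (0,2) | (0,0) | (0,1) | (1,2) | (1,0) | (1,1) | (2,2) | (2,0) | (2,1)
(1,0) | (1,0) | (1,1) | (1,2) | (2,0) | (2,1) | (2,2) | (0,0) | (0,1) | (0,2)
(1,1) | (1,1) | (1,2) | (1,0) | (2,1) | (2,2) | (2,0) | (0,1) | (0,2) | (0,0)
(1,2) | (1,2) | (1,0) | (1,1) | (2,2) | (2,0) | (2,1) | (0,2) | (0,0) | (0,1)
(2,0) | (2,0) | (2,1) | (2,2) | (0,0) | (0,1) | (0,2) | (1,0) | (1,1) | (1,2)
(2,1) | (2,1) | (2,2) | (2,0) | (0,1) | (0,2) | (0,0) | (1,1) | (1,2) | (1,0)
(2,2) | (2,2) | (2,0) | (2,1) | (0,2) | (0,0) | (0,1) | (1,2) | (1,0) | (1,1)


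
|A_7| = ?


|A_n| = n!/2 (even permutations)
|A_7| = 7!/2 = 5040/2 = 2520

|A_7| = 2520


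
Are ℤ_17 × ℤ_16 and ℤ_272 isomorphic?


Comparing ℤ_17 × ℤ_16 and ℤ_272:
gcd(17,16) = 1, so ℤ_17 × ℤ_16 ≅ ℤ_272 (CRT)

Yes, ℤ_17 × ℤ_16 ≅ ℤ_272


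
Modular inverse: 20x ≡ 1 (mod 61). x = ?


Use the extended Euclidean algorithm to write 1 = 20·s + 61·t; then s mod 61 is the inverse.
Euclidean algorithm:
  20 = 0·61 + 20
  61 = 3·20 + 1
  20 = 20·1 + 0
gcd(20,61) = 1
Back-substitution gives: 20·(-3) + 61·(1) = 1
So 20⁻¹ ≡ -3 ≡ 58 (mod 61)
Check: 20 × 58 = 1160 ≡ 1 (mod 61) ✓

20⁻¹ ≡ 58 (mod 61)


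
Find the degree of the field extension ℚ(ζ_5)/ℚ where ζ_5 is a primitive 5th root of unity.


[ℚ(ζ_n):ℚ] = deg Φ_n(x) = φ(n). Here φ(5) = 4

[ℚ(ζ_5)/ℚ where ζ_5 is a primitive 5th root of unity] = 4


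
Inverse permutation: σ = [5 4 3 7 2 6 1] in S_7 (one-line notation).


To find σ⁻¹, swap domain and range:
σ(1) = 5 → σ⁻¹(5) = 1
σ(2) = 4 → σ⁻¹(4) = 2
σ(3) = 3 → σ⁻¹(3) = 3
σ(4) = 7 → σ⁻¹(7) = 4
σ(5) = 2 → σ⁻¹(2) = 5
σ(6) = 6 → σ⁻¹(6) = 6
σ(7) = 1 → σ⁻¹(1) = 7

σ⁻¹ = [7 5 3 2 1 6 4]


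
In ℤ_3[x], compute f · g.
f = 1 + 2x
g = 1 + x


Expand and collect like terms; reduce coefficients mod 3:
x^0: 1·1 = 1 ≡ 1 (mod 3)
x^1: 1·1 + 2·1 = 3 ≡ 0 (mod 3)
x^2: 2·1 = 2 ≡ 2 (mod 3)
Result: 1 + 2x^2

f · g = 1 + 2x^2


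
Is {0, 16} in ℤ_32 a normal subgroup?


H = {0, 16} in ℤ_32
ℤ_32 is abelian; every subgroup of an abelian group is normal

Yes, normal subgroup


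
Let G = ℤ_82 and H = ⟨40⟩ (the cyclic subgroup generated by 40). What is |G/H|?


|⟨40⟩| = n / gcd(40, 82) = 82 / 2 = 41
H is normal (ℤ_82 is abelian).
|G/H| = |G| / |H| = 82 / 41 = 2

|G/H| = 2


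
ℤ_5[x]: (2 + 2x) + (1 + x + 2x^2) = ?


Add coefficients mod 5:
x^0: 2 + 1 = 3 (mod 5)
x^1: 2 + 1 = 3 (mod 5)
x^2: 0 + 2 = 2 (mod 5)
Result: 3 + 3x + 2x^2

f + g = 3 + 3x + 2x^2


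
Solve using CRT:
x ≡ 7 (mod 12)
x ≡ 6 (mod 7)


m₁ = 12, m₂ = 7, gcd = 1, so CRT applies. M = m₁·m₂ = 84
Let M₁ = M/m₁ = 7, M₂ = M/m₂ = 12
Find y₁ ≡ M₁⁻¹ (mod m₁): 7⁻¹ ≡ 7 (mod 12)
Find y₂ ≡ M₂⁻¹ (mod m₂): 12⁻¹ ≡ 3 (mod 7)
x = a₁·M₁·y₁ + a₂·M₂·y₂ = 7·7·7 + 6·12·3 = 559
Reduce mod 84: x ≡ 55
Check: 55 mod 12 = 7 ✓, 55 mod 7 = 6 ✓

x ≡ 55 (mod 84)


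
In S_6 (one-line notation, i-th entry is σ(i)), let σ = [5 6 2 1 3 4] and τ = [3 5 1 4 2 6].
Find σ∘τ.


σ∘τ: apply τ first, then σ
1 →τ 3 →σ 2
2 →τ 5 →σ 3
3 →τ 1 →σ 5
4 →τ 4 →σ 1
5 →τ 2 →σ 6
6 →τ 6 →σ 4

σ∘τ = [2 3 5 1 6 4]


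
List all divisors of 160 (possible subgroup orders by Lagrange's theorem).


Lagrange's theorem: |H| divides |G|
|G| = 160
Divisors of 160: 1, 2, 4, 5, 8, 10, 16, 20, 32, 40, 80, 160

Possible subgroup orders: {1, 2, 4, 5, 8, 10, 16, 20, 32, 40, 80, 160}


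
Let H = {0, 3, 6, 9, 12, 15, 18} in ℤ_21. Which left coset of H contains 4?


4 + H = {4 + h (mod 21) : h ∈ H}
4+0=4, 4+3=7, 4+6=10, 4+9=13, 4+12=16, 4+15=19, 4+18=1
4 + H = {1, 4, 7, 10, 13, 16, 19} = 1 + H

4 + H = {1, 4, 7, 10, 13, 16, 19}


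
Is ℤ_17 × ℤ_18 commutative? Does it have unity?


Direct product ring; commutative with unity (1,1); but (1,0)·(0,1) = (0,0) gives zero divisors, so not an integral domain
Commutative: Yes
Integral domain: No
Has unity: Yes

ℤ_17 × ℤ_18: Commutative=Yes, Unity=Yes


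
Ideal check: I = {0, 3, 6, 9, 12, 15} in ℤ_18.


Check ideal conditions for I = {0, 3, 6, 9, 12, 15} in ℤ_18:
(1) I is an additive subgroup? Yes
(2) For r ∈ ℤ_18 and a ∈ I: r·a ∈ I? Yes

Yes, I is an ideal of ℤ_18


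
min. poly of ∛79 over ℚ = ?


∛79 satisfies x³ - 79 = 0, irreducible over ℚ (no rational root; 79 is not a perfect cube)

Minimal polynomial: x³ - 79


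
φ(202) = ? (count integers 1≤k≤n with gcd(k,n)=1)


Factor n: 202 = 2 × 101
φ(n) = n · ∏(1 - 1/p) over distinct primes p | n
φ(202) = 202 · (1 - 1/2) · (1 - 1/101) = 100

φ(202) = 100


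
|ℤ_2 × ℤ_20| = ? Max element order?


|ℤ_2 × ℤ_20| = 2 × 20 = 40
Max element order = lcm(2,20) = 20
Cyclic? No (gcd=2)

|ℤ_2×ℤ_20| = 40, max element order = 20


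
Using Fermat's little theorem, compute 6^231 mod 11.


Fermat's little theorem: if p is prime and gcd(a,p)=1, then a^(p-1) ≡ 1 (mod p)
p = 11 is prime, gcd(6,11) = 1
Reduce exponent: 231 mod 10 = 1
So 6^231 ≡ 6^1 (mod 11)
6^1 mod 11 = 6

6^231 ≡ 6 (mod 11)


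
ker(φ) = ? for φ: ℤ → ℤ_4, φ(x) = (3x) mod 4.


Kernel = preimage of identity
ker(φ) = {x ∈ ℤ : 3x ≡ 0 (mod 4)}. gcd(3,4) = 1, so 3x ≡ 0 (mod 4) ⟺ x ≡ 0 (mod 4/1 = 4). Hence ker(φ) = 4ℤ

ker(φ) = 4ℤ


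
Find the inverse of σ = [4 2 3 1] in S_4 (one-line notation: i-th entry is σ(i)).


To find σ⁻¹, swap domain and range:
σ(1) = 4 → σ⁻¹(4) = 1
σ(2) = 2 → σ⁻¹(2) = 2
σ(3) = 3 → σ⁻¹(3) = 3
σ(4) = 1 → σ⁻¹(1) = 4

σ⁻¹ = [4 2 3 1]


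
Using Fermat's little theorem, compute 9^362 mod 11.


Fermat's little theorem: if p is prime and gcd(a,p)=1, then a^(p-1) ≡ 1 (mod p)
p = 11 is prime, gcd(9,11) = 1
Reduce exponent: 362 mod 10 = 2
So 9^362 ≡ 9^2 (mod 11)
9^2 mod 11 = 4

9^362 ≡ 4 (mod 11)


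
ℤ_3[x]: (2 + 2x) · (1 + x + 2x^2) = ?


Expand and collect like terms; reduce coefficients mod 3:
x^0: 2·1 = 2 ≡ 2 (mod 3)
x^1: 2·1 + 2·1 = 4 ≡ 1 (mod 3)
x^2: 2·2 + 2·1 = 6 ≡ 0 (mod 3)
x^3: 2·2 = 4 ≡ 1 (mod 3)
Result: 2 + x + x^3

f · g = 2 + x + x^3


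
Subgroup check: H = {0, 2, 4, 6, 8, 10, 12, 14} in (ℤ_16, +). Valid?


Subgroup test for H = {0, 2, 4, 6, 8, 10, 12, 14} in (ℤ_16, +):
(1) 0 ∈ H? Yes
(2) Closure: for all a,b ∈ H, (a+b) mod 16 ∈ H? Yes
(3) Inverses: for all a ∈ H, -a mod 16 ∈ H? Yes

Yes, H is a subgroup of ℤ_16


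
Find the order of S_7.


|S_n| = n! (number of permutations of n symbols)
|S_7| = 7! = 5040

|S_7| = 5040


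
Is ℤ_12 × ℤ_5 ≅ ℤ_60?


Comparing ℤ_12 × ℤ_5 and ℤ_60:
gcd(12,5) = 1, so ℤ_12 × ℤ_5 ≅ ℤ_60 (CRT)

Yes, ℤ_12 × ℤ_5 ≅ ℤ_60


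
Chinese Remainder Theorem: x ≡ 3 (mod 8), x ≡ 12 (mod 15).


m₁ = 8, m₂ = 15, gcd = 1, so CRT applies. M = m₁·m₂ = 120
Let M₁ = M/m₁ = 15, M₂ = M/m₂ = 8
Find y₁ ≡ M₁⁻¹ (mod m₁): 15⁻¹ ≡ 7 (mod 8)
Find y₂ ≡ M₂⁻¹ (mod m₂): 8⁻¹ ≡ 2 (mod 15)
x = a₁·M₁·y₁ + a₂·M₂·y₂ = 3·15·7 + 12·8·2 = 507
Reduce mod 120: x ≡ 27
Check: 27 mod 8 = 3 ✓, 27 mod 15 = 12 ✓

x ≡ 27 (mod 120)


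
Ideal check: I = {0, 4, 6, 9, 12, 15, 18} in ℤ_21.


Check ideal conditions for I = {0, 4, 6, 9, 12, 15, 18} in ℤ_21:
(1) I is an additive subgroup? No
(2) For r ∈ ℤ_21 and a ∈ I: r·a ∈ I? No  [counterexample: r=2, a=4, r·a mod 21 = 8 ∉ I]

No, I is not an ideal of ℤ_21


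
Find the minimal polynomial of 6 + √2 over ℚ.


Let α = 6 + √2. Then α - 6 = √2, so (α - 6)² = 2, giving α² - 12α + 34 = 0. Degree 2 and α ∉ ℚ, so this is the minimal polynomial.

Minimal polynomial: x² - 12x + 34


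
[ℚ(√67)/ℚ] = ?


√67 has minimal polynomial x² - 67 (irreducible over ℚ since 67 is squarefree)

[ℚ(√67)/ℚ] = 2


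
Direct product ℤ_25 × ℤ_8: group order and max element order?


|ℤ_25 × ℤ_8| = 25 × 8 = 200
Max element order = lcm(25,8) = 200
Cyclic? Yes (gcd=1)

|ℤ_25×ℤ_8| = 200, max element order = 200


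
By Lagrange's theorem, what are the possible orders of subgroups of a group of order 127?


Lagrange's theorem: |H| divides |G|
|G| = 127
Divisors of 127: 1, 127

Possible subgroup orders: {1, 127}


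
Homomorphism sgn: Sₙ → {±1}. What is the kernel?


Kernel = preimage of identity
ker(sgn) = even permutations = Aₙ

ker(sgn) = Aₙ


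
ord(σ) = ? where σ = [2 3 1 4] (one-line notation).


Cycle decomposition: (1 2 3)
Cycle lengths: 3
Order = lcm(3) = 3

ord(σ) = 3


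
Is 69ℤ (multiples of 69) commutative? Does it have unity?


69ℤ is a commutative ring under +,× but has no multiplicative identity (1 ∉ 69ℤ); it has no zero divisors, but without unity it is not an integral domain
Commutative: Yes
Integral domain: No
Has unity: No

69ℤ (multiples of 69): Commutative=Yes, Unity=No


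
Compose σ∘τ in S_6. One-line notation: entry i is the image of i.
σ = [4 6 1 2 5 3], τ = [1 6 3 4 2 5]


σ∘τ: apply τ first, then σ
1 →τ 1 →σ 4
2 →τ 6 →σ 3
3 →τ 3 →σ 1
4 →τ 4 →σ 2
5 →τ 2 →σ 6
6 →τ 5 →σ 5

σ∘τ = [4 3 1 2 6 5]


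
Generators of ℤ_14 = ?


g generates ℤ_n iff gcd(g,n) = 1
Checking each g ∈ {1,...,13}:
gcd(1,14) = 1
gcd(2,14) = 2
gcd(3,14) = 1
gcd(4,14) = 2
gcd(5,14) = 1
gcd(6,14) = 2
gcd(7,14) = 7
gcd(8,14) = 2
gcd(9,14) = 1
gcd(10,14) = 2
gcd(11,14) = 1
gcd(12,14) = 2
gcd(13,14) = 1
Generators: {1, 3, 5, 9, 11, 13}
Number of generators = φ(14) = 6

Generators of ℤ_14 = {1, 3, 5, 9, 11, 13}


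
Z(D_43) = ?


Z(G) = {g ∈ G | gx = xg for all x ∈ G}
For odd n, Z(D_n) = {e}: no nontrivial rotation commutes with all reflections

Z(D_43) = {e}


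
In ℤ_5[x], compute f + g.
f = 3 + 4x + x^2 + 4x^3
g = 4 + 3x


Add coefficients mod 5:
x^0: 3 + 4 = 2 (mod 5)
x^1: 4 + 3 = 2 (mod 5)
x^2: 1 + 0 = 1 (mod 5)
x^3: 4 + 0 = 4 (mod 5)
Result: 2 + 2x + x^2 + 4x^3

f + g = 2 + 2x + x^2 + 4x^3


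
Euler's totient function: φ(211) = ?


Factor n: 211 = 211
φ(n) = n · ∏(1 - 1/p) over distinct primes p | n
φ(211) = 211 · (1 - 1/211) = 210

φ(211) = 210


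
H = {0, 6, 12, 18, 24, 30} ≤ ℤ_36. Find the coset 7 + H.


7 + H = {7 + h (mod 36) : h ∈ H}
7+0=7, 7+6=13, 7+12=19, 7+18=25, 7+24=31, 7+30=1
7 + H = {1, 7, 13, 19, 25, 31} = 1 + H

7 + H = {1, 7, 13, 19, 25, 31}


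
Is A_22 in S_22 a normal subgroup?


H = A_22 in S_22
A_22 has index 2 in S_22, and every subgroup of index 2 is normal

Yes, normal subgroup


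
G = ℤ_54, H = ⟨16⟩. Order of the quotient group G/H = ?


|⟨16⟩| = n / gcd(16, 54) = 54 / 2 = 27
H is normal (ℤ_54 is abelian).
|G/H| = |G| / |H| = 54 / 27 = 2

|G/H| = 2


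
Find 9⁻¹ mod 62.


Use the extended Euclidean algorithm to write 1 = 9·s + 62·t; then s mod 62 is the inverse.
Euclidean algorithm:
  9 = 0·62 + 9
  62 = 6·9 + 8
  9 = 1·8 + 1
  8 = 8·1 + 0
gcd(9,62) = 1
Back-substitution gives: 9·(7) + 62·(-1) = 1
So 9⁻¹ ≡ 7 ≡ 7 (mod 62)
Check: 9 × 7 = 63 ≡ 1 (mod 62) ✓

9⁻¹ ≡ 7 (mod 62)


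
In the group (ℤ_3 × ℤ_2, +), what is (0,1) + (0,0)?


Operation: componentwise addition mod (3, 2)
(0,1) + (0,0) = ((a₁+b₁) mod 3, (a₂+b₂) mod 2) with a = (0,1), b = (0,0)

(0,1) + (0,0) = (0,1)


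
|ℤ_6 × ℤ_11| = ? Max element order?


|ℤ_6 × ℤ_11| = 6 × 11 = 66
Max element order = lcm(6,11) = 66
Cyclic? Yes (gcd=1)

|ℤ_6×ℤ_11| = 66, max element order = 66


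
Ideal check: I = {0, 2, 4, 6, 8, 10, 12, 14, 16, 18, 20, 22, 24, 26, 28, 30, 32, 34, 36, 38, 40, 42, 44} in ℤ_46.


Check ideal conditions for I = {0, 2, 4, 6, 8, 10, 12, 14, 16, 18, 20, 22, 24, 26, 28, 30, 32, 34, 36, 38, 40, 42, 44} in ℤ_46:
(1) I is an additive subgroup? Yes
(2) For r ∈ ℤ_46 and a ∈ I: r·a ∈ I? Yes

Yes, I is an ideal of ℤ_46


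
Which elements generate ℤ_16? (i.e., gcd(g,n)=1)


g generates ℤ_n iff gcd(g,n) = 1
Checking each g ∈ {1,...,15}:
gcd(1,16) = 1
gcd(2,16) = 2
gcd(3,16) = 1
gcd(4,16) = 4
gcd(5,16) = 1
gcd(6,16) = 2
gcd(7,16) = 1
gcd(8,16) = 8
gcd(9,16) = 1
gcd(10,16) = 2
gcd(11,16) = 1
gcd(12,16) = 4
gcd(13,16) = 1
gcd(14,16) = 2
gcd(15,16) = 1
Generators: {1, 3, 5, 7, 9, 11, 13, 15}
Number of generators = φ(16) = 8

Generators of ℤ_16 = {1, 3, 5, 7, 9, 11, 13, 15}


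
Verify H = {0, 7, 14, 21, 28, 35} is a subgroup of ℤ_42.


Subgroup test for H = {0, 7, 14, 21, 28, 35} in (ℤ_42, +):
(1) 0 ∈ H? Yes
(2) Closure: for all a,b ∈ H, (a+b) mod 42 ∈ H? Yes
(3) Inverses: for all a ∈ H, -a mod 42 ∈ H? Yes

Yes, H is a subgroup of ℤ_42


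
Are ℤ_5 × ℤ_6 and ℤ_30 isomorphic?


Comparing ℤ_5 × ℤ_6 and ℤ_30:
gcd(5,6) = 1, so ℤ_5 × ℤ_6 ≅ ℤ_30 (CRT)

Yes, ℤ_5 × ℤ_6 ≅ ℤ_30


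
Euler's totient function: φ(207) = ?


Factor n: 207 = 3^2 × 23
φ(n) = n · ∏(1 - 1/p) over distinct primes p | n
φ(207) = 207 · (1 - 1/3) · (1 - 1/23) = 132

φ(207) = 132


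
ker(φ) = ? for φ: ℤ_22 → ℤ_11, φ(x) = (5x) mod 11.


Kernel = preimage of identity
ker(φ) = {x ∈ ℤ_22 : 5x ≡ 0 (mod 11)}. Since 11 | 22, φ is well-defined. The kernel is the cyclic subgroup ⟨11⟩ of ℤ_22 (order 2), i.e. {0, 11}

ker(φ) = {0, 11}


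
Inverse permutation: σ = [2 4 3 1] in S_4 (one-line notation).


To find σ⁻¹, swap domain and range:
σ(1) = 2 → σ⁻¹(2) = 1
σ(2) = 4 → σ⁻¹(4) = 2
σ(3) = 3 → σ⁻¹(3) = 3
σ(4) = 1 → σ⁻¹(1) = 4

σ⁻¹ = [4 1 3 2]


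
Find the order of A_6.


|A_n| = n!/2 (even permutations)
|A_6| = 6!/2 = 720/2 = 360

|A_6| = 360


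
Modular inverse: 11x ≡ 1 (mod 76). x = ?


Use the extended Euclidean algorithm to write 1 = 11·s + 76·t; then s mod 76 is the inverse.
Euclidean algorithm:
  11 = 0·76 + 11
  76 = 6·11 + 10
  11 = 1·10 + 1
  10 = 10·1 + 0
gcd(11,76) = 1
Back-substitution gives: 11·(7) + 76·(-1) = 1
So 11⁻¹ ≡ 7 ≡ 7 (mod 76)
Check: 11 × 7 = 77 ≡ 1 (mod 76) ✓

11⁻¹ ≡ 7 (mod 76)


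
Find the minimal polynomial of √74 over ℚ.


√74 satisfies x² - 74 = 0, irreducible over ℚ since 74 is squarefree

Minimal polynomial: x² - 74


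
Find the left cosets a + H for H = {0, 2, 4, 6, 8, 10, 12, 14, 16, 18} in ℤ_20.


H = {0, 2, 4, 6, 8, 10, 12, 14, 16, 18}, |H| = 10
Number of cosets = |G|/|H| = 20/10 = 2
0 + H = {0, 2, 4, 6, 8, 10, 12, 14, 16, 18}
1 + H = {1, 3, 5, 7, 9, 11, 13, 15, 17, 19}

Cosets: 0+H={0,2,4,6,8,10,12,14,16,18}; 1+H={1,3,5,7,9,11,13,15,17,19}


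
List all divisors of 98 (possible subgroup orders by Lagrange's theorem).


Lagrange's theorem: |H| divides |G|
|G| = 98
Divisors of 98: 1, 2, 7, 14, 49, 98

Possible subgroup orders: {1, 2, 7, 14, 49, 98}


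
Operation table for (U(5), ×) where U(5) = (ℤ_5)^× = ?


Elements: {1, 2, 3, 4}
Operation: multiplication mod 5
Entry (a, b) = (a × b) mod 5

Cayley table:
  | 1 | 2 | 3 | 4
1 | 1 | 2 | 3 | 4
2 | 2 | 4 | 1 | 3
3 | 3 | 1 | 4 | 2
4 | 4 | 3 | 2 | 1


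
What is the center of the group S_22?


Z(G) = {g ∈ G | gx = xg for all x ∈ G}
S_n is non-abelian for n ≥ 3; Z(S_22) is trivial

Z(S_22) = {e}


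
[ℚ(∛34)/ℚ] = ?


∛34 has minimal polynomial x³ - 34 (irreducible over ℚ since 34 is not a perfect cube)

[ℚ(∛34)/ℚ] = 3


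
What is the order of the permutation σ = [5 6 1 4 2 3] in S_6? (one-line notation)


Cycle decomposition: (1 5 2 6 3)
Cycle lengths: 5
Order = lcm(5) = 5

ord(σ) = 5


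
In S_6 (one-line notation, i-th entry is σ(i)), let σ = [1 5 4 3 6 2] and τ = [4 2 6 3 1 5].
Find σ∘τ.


σ∘τ: apply τ first, then σ
1 →τ 4 →σ 3
2 →τ 2 →σ 5
3 →τ 6 →σ 2
4 →τ 3 →σ 4
5 →τ 1 →σ 1
6 →τ 5 →σ 6

σ∘τ = [3 5 2 4 1 6]


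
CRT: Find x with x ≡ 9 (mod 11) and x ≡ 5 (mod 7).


m₁ = 11, m₂ = 7, gcd = 1, so CRT applies. M = m₁·m₂ = 77
Let M₁ = M/m₁ = 7, M₂ = M/m₂ = 11
Find y₁ ≡ M₁⁻¹ (mod m₁): 7⁻¹ ≡ 8 (mod 11)
Find y₂ ≡ M₂⁻¹ (mod m₂): 11⁻¹ ≡ 2 (mod 7)
x = a₁·M₁·y₁ + a₂·M₂·y₂ = 9·7·8 + 5·11·2 = 614
Reduce mod 77: x ≡ 75
Check: 75 mod 11 = 9 ✓, 75 mod 7 = 5 ✓

x ≡ 75 (mod 77)


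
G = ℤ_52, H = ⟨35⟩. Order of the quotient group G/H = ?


|⟨35⟩| = n / gcd(35, 52) = 52 / 1 = 52
H is normal (ℤ_52 is abelian).
|G/H| = |G| / |H| = 52 / 52 = 1

|G/H| = 1


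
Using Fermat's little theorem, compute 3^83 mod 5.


Fermat's little theorem: if p is prime and gcd(a,p)=1, then a^(p-1) ≡ 1 (mod p)
p = 5 is prime, gcd(3,5) = 1
Reduce exponent: 83 mod 4 = 3
So 3^83 ≡ 3^3 (mod 5)
3^3 mod 5 = 2

3^83 ≡ 2 (mod 5)


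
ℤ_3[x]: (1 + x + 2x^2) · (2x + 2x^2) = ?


Expand and collect like terms; reduce coefficients mod 3:
x^0: 1·0 = 0 ≡ 0 (mod 3)
x^1: 1·2 + 1·0 = 2 ≡ 2 (mod 3)
x^2: 1·2 + 1·2 + 2·0 = 4 ≡ 1 (mod 3)
x^3: 1·2 + 2·2 = 6 ≡ 0 (mod 3)
x^4: 2·2 = 4 ≡ 1 (mod 3)
Result: 2x + x^2 + x^4

f · g = 2x + x^2 + x^4


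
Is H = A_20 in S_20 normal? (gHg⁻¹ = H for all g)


H = A_20 in S_20
A_20 has index 2 in S_20, and every subgroup of index 2 is normal

Yes, normal subgroup


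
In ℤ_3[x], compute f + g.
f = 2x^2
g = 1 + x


Add coefficients mod 3:
x^0: 0 + 1 = 1 (mod 3)
x^1: 0 + 1 = 1 (mod 3)
x^2: 2 + 0 = 2 (mod 3)
Result: 1 + x + 2x^2

f + g = 1 + x + 2x^2


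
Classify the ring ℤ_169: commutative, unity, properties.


ℤ_169 is a commutative ring with unity 1; 169 = 13×13 is composite, so 13·13 ≡ 0 gives zero divisors (not an integral domain)
Commutative: Yes
Integral domain: No
Has unity: Yes

ℤ_169: Commutative=Yes, Unity=Yes


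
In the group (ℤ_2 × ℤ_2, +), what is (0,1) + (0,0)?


Operation: componentwise addition mod (2, 2)
(0,1) + (0,0) = ((a₁+b₁) mod 2, (a₂+b₂) mod 2) with a = (0,1), b = (0,0)

(0,1) + (0,0) = (0,1)


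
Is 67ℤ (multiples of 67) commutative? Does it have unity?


67ℤ is a commutative ring under +,× but has no multiplicative identity (1 ∉ 67ℤ); it has no zero divisors, but without unity it is not an integral domain
Commutative: Yes
Integral domain: No
Has unity: No

67ℤ (multiples of 67): Commutative=Yes, Unity=No


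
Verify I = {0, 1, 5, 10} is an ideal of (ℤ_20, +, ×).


Check ideal conditions for I = {0, 1, 5, 10} in ℤ_20:
(1) I is an additive subgroup? No
(2) For r ∈ ℤ_20 and a ∈ I: r·a ∈ I? No  [counterexample: r=2, a=1, r·a mod 20 = 2 ∉ I]

No, I is not an ideal of ℤ_20


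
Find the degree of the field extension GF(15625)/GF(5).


GF(15625) = GF(5^6), so the extension degree is 6

[GF(15625)/GF(5)] = 6


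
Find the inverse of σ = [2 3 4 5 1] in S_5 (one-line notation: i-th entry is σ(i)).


To find σ⁻¹, swap domain and range:
σ(1) = 2 → σ⁻¹(2) = 1
σ(2) = 3 → σ⁻¹(3) = 2
σ(3) = 4 → σ⁻¹(4) = 3
σ(4) = 5 → σ⁻¹(5) = 4
σ(5) = 1 → σ⁻¹(1) = 5

σ⁻¹ = [5 1 2 3 4]


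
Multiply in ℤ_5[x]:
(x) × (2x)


Expand and collect like terms; reduce coefficients mod 5:
x^0: 0·0 = 0 ≡ 0 (mod 5)
x^1: 0·2 + 1·0 = 0 ≡ 0 (mod 5)
x^2: 1·2 = 2 ≡ 2 (mod 5)
Result: 2x^2

f · g = 2x^2


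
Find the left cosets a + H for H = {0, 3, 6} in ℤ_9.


H = {0, 3, 6}, |H| = 3
Number of cosets = |G|/|H| = 9/3 = 3
0 + H = {0, 3, 6}
1 + H = {1, 4, 7}
2 + H = {2, 5, 8}

Cosets: 0+H={0,3,6}; 1+H={1,4,7}; 2+H={2,5,8}


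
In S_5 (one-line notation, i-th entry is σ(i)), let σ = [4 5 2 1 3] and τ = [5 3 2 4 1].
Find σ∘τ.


σ∘τ: apply τ first, then σ
1 →τ 5 →σ 3
2 →τ 3 →σ 2
3 →τ 2 →σ 5
4 →τ 4 →σ 1
5 →τ 1 →σ 4

σ∘τ = [3 2 5 1 4]


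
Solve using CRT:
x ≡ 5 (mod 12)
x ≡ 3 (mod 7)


m₁ = 12, m₂ = 7, gcd = 1, so CRT applies. M = m₁·m₂ = 84
Let M₁ = M/m₁ = 7, M₂ = M/m₂ = 12
Find y₁ ≡ M₁⁻¹ (mod m₁): 7⁻¹ ≡ 7 (mod 12)
Find y₂ ≡ M₂⁻¹ (mod m₂): 12⁻¹ ≡ 3 (mod 7)
x = a₁·M₁·y₁ + a₂·M₂·y₂ = 5·7·7 + 3·12·3 = 353
Reduce mod 84: x ≡ 17
Check: 17 mod 12 = 5 ✓, 17 mod 7 = 3 ✓

x ≡ 17 (mod 84)


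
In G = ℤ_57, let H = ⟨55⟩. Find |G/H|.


|⟨55⟩| = n / gcd(55, 57) = 57 / 1 = 57
H is normal (ℤ_57 is abelian).
|G/H| = |G| / |H| = 57 / 57 = 1

|G/H| = 1


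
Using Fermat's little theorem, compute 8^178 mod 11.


Fermat's little theorem: if p is prime and gcd(a,p)=1, then a^(p-1) ≡ 1 (mod p)
p = 11 is prime, gcd(8,11) = 1
Reduce exponent: 178 mod 10 = 8
So 8^178 ≡ 8^8 (mod 11)
8^8 mod 11 = 5

8^178 ≡ 5 (mod 11)


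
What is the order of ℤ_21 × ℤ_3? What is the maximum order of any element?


|ℤ_21 × ℤ_3| = 21 × 3 = 63
Max element order = lcm(21,3) = 21
Cyclic? No (gcd=3)

|ℤ_21×ℤ_3| = 63, max element order = 21


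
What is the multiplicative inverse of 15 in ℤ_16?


Use the extended Euclidean algorithm to write 1 = 15·s + 16·t; then s mod 16 is the inverse.
Euclidean algorithm:
  15 = 0·16 + 15
  16 = 1·15 + 1
  15 = 15·1 + 0
gcd(15,16) = 1
Back-substitution gives: 15·(-1) + 16·(1) = 1
So 15⁻¹ ≡ -1 ≡ 15 (mod 16)
Check: 15 × 15 = 225 ≡ 1 (mod 16) ✓

15⁻¹ ≡ 15 (mod 16)


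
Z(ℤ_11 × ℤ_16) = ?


Z(G) = {g ∈ G | gx = xg for all x ∈ G}
Direct product of abelian groups is abelian, so Z(G) = G

Z(ℤ_11 × ℤ_16) = ℤ_11 × ℤ_16


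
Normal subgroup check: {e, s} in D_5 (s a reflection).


H = {e, s} in D_5 (s a reflection)
r·s·r⁻¹ = sr⁻² ≠ s for n ≥ 3, so {e, s} is not closed under conjugation

No, not a normal subgroup


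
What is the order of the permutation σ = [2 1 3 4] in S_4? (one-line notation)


Cycle decomposition: (1 2)
Cycle lengths: 2
Order = lcm(2) = 2

ord(σ) = 2


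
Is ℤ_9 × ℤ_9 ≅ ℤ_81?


Comparing ℤ_9 × ℤ_9 and ℤ_81:
gcd(9,9) = 9 ≠ 1. Max element order in ℤ_9×ℤ_9 is lcm(9,9) = 9 < 81, so it has no element of order 81

No, ℤ_9 × ℤ_9 ≇ ℤ_81


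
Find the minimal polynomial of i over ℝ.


i satisfies x² + 1 = 0, irreducible over ℝ

Minimal polynomial: x² + 1


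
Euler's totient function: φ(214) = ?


Factor n: 214 = 2 × 107
φ(n) = n · ∏(1 - 1/p) over distinct primes p | n
φ(214) = 214 · (1 - 1/2) · (1 - 1/107) = 106

φ(214) = 106


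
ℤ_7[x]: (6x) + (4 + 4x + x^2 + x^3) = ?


Add coefficients mod 7:
x^0: 0 + 4 = 4 (mod 7)
x^1: 6 + 4 = 3 (mod 7)
x^2: 0 + 1 = 1 (mod 7)
x^3: 0 + 1 = 1 (mod 7)
Result: 4 + 3x + x^2 + x^3

f + g = 4 + 3x + x^2 + x^3


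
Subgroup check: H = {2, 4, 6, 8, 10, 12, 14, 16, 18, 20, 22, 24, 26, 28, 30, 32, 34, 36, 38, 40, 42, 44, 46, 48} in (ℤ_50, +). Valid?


Subgroup test for H = {2, 4, 6, 8, 10, 12, 14, 16, 18, 20, 22, 24, 26, 28, 30, 32, 34, 36, 38, 40, 42, 44, 46, 48} in (ℤ_50, +):
(1) 0 ∈ H? No
(2) Closure: for all a,b ∈ H, (a+b) mod 50 ∈ H? No  [counterexample: 2 + 48 = 0 ∉ H]
(3) Inverses: for all a ∈ H, -a mod 50 ∈ H? Yes

No, H is not a subgroup of ℤ_50


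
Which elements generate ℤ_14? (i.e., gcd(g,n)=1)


g generates ℤ_n iff gcd(g,n) = 1
Checking each g ∈ {1,...,13}:
gcd(1,14) = 1
gcd(2,14) = 2
gcd(3,14) = 1
gcd(4,14) = 2
gcd(5,14) = 1
gcd(6,14) = 2
gcd(7,14) = 7
gcd(8,14) = 2
gcd(9,14) = 1
gcd(10,14) = 2
gcd(11,14) = 1
gcd(12,14) = 2
gcd(13,14) = 1
Generators: {1, 3, 5, 9, 11, 13}
Number of generators = φ(14) = 6

Generators of ℤ_14 = {1, 3, 5, 9, 11, 13}


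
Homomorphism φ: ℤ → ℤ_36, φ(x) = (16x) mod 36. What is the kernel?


Kernel = preimage of identity
ker(φ) = {x ∈ ℤ : 16x ≡ 0 (mod 36)}. gcd(16,36) = 4, so 16x ≡ 0 (mod 36) ⟺ x ≡ 0 (mod 36/4 = 9). Hence ker(φ) = 9ℤ

ker(φ) = 9ℤ


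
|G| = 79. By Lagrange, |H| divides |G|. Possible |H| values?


Lagrange's theorem: |H| divides |G|
|G| = 79
Divisors of 79: 1, 79

Possible subgroup orders: {1, 79}


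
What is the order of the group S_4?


|S_n| = n! (number of permutations of n symbols)
|S_4| = 4! = 24

|S_4| = 24


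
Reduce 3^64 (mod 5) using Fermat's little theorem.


Fermat's little theorem: if p is prime and gcd(a,p)=1, then a^(p-1) ≡ 1 (mod p)
p = 5 is prime, gcd(3,5) = 1
Reduce exponent: 64 mod 4 = 0
So 3^64 ≡ 3^0 (mod 5)
3^0 = 1

3^64 ≡ 1 (mod 5)


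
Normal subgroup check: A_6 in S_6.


H = A_6 in S_6
A_6 has index 2 in S_6, and every subgroup of index 2 is normal

Yes, normal subgroup


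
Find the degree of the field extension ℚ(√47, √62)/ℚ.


[ℚ(√47,√62):ℚ] = [ℚ(√47,√62):ℚ(√47)]·[ℚ(√47):ℚ] = 2·2 = 4

[ℚ(√47, √62)/ℚ] = 4
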